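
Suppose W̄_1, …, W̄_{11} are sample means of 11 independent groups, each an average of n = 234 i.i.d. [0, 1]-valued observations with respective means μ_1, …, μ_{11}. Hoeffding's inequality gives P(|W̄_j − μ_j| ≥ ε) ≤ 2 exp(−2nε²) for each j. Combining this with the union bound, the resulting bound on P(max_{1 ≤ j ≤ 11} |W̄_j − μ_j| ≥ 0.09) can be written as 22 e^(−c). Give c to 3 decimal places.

3.791

Union bound over the 11 events: P(max_{1 ≤ j ≤ 11} |W̄_j − μ_j| ≥ 0.09) ≤ 11·2·exp(−2nε²) = 22 exp(−2·234·0.09²).
So c = 2·234·0.09² = 3.7908.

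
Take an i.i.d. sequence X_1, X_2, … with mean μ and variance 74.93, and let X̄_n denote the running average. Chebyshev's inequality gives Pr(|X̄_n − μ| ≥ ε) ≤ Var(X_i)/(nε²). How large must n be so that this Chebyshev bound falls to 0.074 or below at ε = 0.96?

1099

Require 74.93/(n·0.96²) ≤ 0.074, i.e. n ≥ 74.93/(0.074·0.96²) = 1098.706.
The smallest integer n is 1099.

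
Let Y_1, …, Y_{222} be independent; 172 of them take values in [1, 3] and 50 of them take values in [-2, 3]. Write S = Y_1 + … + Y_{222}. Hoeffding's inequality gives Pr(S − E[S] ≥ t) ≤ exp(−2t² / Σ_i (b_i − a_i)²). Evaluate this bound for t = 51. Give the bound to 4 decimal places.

Σ(b_i − a_i)² = 172·2² + 50·5² = 1938.
Exponent = 2·51² / 1938 = 2.68421.
Bound = exp(−2.68421) = 0.06828.

0.0683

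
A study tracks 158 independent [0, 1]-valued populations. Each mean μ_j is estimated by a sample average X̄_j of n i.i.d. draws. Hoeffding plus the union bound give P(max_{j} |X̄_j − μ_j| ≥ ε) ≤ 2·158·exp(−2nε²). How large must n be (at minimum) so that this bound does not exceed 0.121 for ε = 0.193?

106

Need 2·158·exp(−2nε²) ≤ 0.121, i.e. exp(−2nε²) ≤ 0.121/316.
So 2nε² ≥ ln(316/0.121) = 7.867707.
Hence n ≥ 7.867707/(2·0.193²) = 105.610.
The smallest integer n is 106.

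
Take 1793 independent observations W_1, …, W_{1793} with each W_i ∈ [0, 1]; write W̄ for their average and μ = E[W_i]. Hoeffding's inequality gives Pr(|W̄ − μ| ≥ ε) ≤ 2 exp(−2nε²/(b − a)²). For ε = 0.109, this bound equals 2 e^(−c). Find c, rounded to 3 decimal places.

42.605

c = 2nε²/(b − a)² = 2·1793·0.109² / 1² = 42.6053.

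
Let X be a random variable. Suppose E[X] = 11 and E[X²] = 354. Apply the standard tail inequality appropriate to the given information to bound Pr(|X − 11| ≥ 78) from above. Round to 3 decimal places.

0.038

The first two moments determine the variance, so Chebyshev's inequality is the sharpest standard bound available.
Var(X) = E[X²] − (E[X])² = 354 − 121 = 233.
Chebyshev's inequality: Pr(|X − μ| ≥ t) ≤ Var(X)/t² = 233/6084 = 0.0383.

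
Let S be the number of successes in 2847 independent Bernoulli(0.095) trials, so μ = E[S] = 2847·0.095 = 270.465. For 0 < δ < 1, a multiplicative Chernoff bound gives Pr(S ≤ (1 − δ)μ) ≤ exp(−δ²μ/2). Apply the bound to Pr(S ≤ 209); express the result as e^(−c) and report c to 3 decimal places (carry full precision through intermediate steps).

Write 209 = (1 − δ)μ, so δ = 1 − 209/270.465 = 0.2272568…
Then the exponent is δ²μ/2 = (μ − 209)²/(2μ) = 6.984168.

6.984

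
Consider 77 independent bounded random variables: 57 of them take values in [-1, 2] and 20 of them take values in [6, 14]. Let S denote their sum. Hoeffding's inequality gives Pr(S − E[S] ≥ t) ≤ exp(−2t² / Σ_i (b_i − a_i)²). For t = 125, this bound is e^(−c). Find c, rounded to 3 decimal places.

17.429

Σ(b_i − a_i)² = 57·3² + 20·8² = 1793.
c = 2t² / 1793 = 2·125² / 1793 = 17.4289.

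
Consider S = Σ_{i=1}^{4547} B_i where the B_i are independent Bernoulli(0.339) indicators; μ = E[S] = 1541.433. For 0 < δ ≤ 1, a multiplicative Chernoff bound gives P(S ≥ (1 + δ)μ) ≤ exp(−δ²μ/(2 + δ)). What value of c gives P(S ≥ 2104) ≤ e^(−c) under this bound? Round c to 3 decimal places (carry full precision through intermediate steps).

86.816

Write 2104 = (1 + δ)μ, so δ = 2104/1541.433 − 1 = 0.3649636…
Then the exponent is δ²μ/(2 + δ) = (2104 − μ)² / (μ·(2 + δ)) = 86.815923.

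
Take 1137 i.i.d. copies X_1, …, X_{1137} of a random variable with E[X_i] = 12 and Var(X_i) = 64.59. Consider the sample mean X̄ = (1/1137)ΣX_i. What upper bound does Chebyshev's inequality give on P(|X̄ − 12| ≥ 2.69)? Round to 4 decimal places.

Var(X̄) = Var(X_i)/n = 64.59/1137 = 0.056807.
Chebyshev: P(|X̄ − 12| ≥ 2.69) ≤ Var(X̄)/(2.69)² = 64.59/(1137·2.69²) = 0.0079.

0.0079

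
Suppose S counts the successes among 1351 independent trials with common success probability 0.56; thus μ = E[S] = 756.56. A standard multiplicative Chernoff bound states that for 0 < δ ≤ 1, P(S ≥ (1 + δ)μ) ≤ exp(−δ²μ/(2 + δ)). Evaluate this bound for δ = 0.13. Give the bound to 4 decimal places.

Exponent = δ²μ/(2 + δ) = 0.13²·756.56/2.13 = 6.0028.
Bound = exp(−6.0028) = 0.00247.

0.0025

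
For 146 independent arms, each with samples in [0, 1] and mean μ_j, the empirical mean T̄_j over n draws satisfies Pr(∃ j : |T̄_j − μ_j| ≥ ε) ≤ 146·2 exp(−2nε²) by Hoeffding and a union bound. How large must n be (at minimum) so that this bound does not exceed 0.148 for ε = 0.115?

287

Need 2·146·exp(−2nε²) ≤ 0.148, i.e. exp(−2nε²) ≤ 0.148/292.
So 2nε² ≥ ln(292/0.148) = 7.587297.
Hence n ≥ 7.587297/(2·0.115²) = 286.854.
The smallest integer n is 287.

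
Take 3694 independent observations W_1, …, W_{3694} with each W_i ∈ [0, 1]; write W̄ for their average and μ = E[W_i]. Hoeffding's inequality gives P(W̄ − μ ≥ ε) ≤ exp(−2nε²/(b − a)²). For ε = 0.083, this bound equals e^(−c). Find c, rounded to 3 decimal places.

50.896

c = 2nε²/(b − a)² = 2·3694·0.083² / 1² = 50.8959.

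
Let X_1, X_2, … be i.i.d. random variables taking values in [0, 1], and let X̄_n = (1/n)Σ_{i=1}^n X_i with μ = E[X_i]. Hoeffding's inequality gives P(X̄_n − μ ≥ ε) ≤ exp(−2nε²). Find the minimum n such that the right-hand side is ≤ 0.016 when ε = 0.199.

Require exp(−2nε²) ≤ 0.016, i.e. 2nε² ≥ ln(1/0.016) = 4.135167.
So n ≥ 4.135167 / (2·0.199²) = 52.210.
The smallest integer n is 53.

53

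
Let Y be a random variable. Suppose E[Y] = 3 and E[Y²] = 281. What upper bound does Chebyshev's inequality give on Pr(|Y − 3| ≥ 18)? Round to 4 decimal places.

0.8395

Var(Y) = E[Y²] − (E[Y])² = 281 − 9 = 272.
Chebyshev's inequality: Pr(|Y − μ| ≥ t) ≤ Var(Y)/t² = 272/324 = 0.8395.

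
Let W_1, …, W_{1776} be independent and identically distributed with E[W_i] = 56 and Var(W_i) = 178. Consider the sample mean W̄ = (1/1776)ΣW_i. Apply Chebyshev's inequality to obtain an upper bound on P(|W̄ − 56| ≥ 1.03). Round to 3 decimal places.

Var(W̄) = Var(W_i)/n = 178/1776 = 0.10023.
Chebyshev: P(|W̄ − 56| ≥ 1.03) ≤ Var(W̄)/(1.03)² = 178/(1776·1.03²) = 0.0945.

0.094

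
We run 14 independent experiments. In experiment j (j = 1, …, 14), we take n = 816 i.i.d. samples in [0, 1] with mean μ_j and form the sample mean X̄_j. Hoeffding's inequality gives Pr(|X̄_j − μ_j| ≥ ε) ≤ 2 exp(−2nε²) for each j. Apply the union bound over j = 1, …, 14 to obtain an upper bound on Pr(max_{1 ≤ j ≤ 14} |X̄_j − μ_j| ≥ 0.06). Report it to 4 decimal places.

0.0786

Per-experiment Hoeffding bound: 2·exp(−2·816·0.06²) = 2·exp(−5.87520) = 0.0056165.
Union bound over 14 events: 14·0.0056165 = 0.07863.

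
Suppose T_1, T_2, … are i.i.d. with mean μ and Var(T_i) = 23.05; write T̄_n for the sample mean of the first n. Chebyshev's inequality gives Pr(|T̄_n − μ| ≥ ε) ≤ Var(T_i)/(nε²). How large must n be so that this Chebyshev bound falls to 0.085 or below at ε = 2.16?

Require 23.05/(n·2.16²) ≤ 0.085, i.e. n ≥ 23.05/(0.085·2.16²) = 58.123.
The smallest integer n is 59.

59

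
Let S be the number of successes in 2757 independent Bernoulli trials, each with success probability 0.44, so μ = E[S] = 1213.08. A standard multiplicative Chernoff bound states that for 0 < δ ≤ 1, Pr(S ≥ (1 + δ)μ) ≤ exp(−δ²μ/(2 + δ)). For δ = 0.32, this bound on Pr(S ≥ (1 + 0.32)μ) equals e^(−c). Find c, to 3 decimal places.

c = δ²μ/(2 + δ) = 0.32²·1213.08/(2 + 0.32) = 53.5428.

53.543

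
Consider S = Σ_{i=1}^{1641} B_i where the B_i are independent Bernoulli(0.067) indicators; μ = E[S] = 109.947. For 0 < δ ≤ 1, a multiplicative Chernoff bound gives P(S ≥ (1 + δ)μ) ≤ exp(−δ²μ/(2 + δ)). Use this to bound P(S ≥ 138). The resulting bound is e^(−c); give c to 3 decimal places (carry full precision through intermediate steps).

3.174

Write 138 = (1 + δ)μ, so δ = 138/109.947 − 1 = 0.2551502…
Then the exponent is δ²μ/(2 + δ) = (138 − μ)² / (μ·(2 + δ)) = 3.173948.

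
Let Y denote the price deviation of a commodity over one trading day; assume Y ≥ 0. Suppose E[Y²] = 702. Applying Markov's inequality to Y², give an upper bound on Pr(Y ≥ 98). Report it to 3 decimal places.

Since Y ≥ 0, the event {Y ≥ 98} is the same as {Y² ≥ 9604}.
Markov's inequality applied to Y² gives Pr(Y² ≥ 9604) ≤ E[Y²]/9604 = 702/9604 = 0.0731.

0.073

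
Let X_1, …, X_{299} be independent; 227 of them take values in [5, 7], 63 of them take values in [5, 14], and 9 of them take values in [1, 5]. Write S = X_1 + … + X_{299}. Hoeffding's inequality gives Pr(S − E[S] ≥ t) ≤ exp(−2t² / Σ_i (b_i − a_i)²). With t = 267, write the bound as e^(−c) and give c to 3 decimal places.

Σ(b_i − a_i)² = 227·2² + 63·9² + 9·4² = 6155.
c = 2t² / 6155 = 2·267² / 6155 = 23.1646.

23.165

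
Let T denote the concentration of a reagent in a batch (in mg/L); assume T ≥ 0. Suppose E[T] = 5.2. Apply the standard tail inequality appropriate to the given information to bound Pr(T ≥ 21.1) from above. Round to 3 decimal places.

0.246

Only the mean of a non-negative variable is known, so Markov's inequality is the applicable tail bound.
Markov's inequality: for a non-negative random variable, Pr(T ≥ a) ≤ E[T]/a.
Here E[T] = 5.2 and a = 21.1, so the bound is 5.2/21.1 = 0.2464.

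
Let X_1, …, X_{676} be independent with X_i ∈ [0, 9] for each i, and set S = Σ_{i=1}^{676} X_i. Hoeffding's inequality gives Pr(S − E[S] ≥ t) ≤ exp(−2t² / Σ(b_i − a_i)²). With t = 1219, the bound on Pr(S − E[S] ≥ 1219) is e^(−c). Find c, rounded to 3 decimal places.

Σ(b_i − a_i)² = 676·(9)² = 54756.
c = 2t²/54756 = 2·1219²/54756 = 54.2757.

54.276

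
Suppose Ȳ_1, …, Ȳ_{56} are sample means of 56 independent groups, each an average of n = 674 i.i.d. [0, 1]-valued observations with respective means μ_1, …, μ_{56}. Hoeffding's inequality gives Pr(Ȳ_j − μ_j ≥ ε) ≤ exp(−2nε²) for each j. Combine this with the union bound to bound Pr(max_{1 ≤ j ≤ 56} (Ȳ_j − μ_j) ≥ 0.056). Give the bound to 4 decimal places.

Per-experiment Hoeffding bound: exp(−2·674·0.056²) = exp(−4.22733) = 0.014591.
Union bound over 56 events: 56·0.014591 = 0.81711.

0.8171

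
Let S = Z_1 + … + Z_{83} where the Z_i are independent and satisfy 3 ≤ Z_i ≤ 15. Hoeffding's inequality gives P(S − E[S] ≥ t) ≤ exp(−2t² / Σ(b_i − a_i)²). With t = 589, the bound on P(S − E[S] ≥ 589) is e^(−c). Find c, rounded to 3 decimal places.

Σ(b_i − a_i)² = 83·(12)² = 11952.
c = 2t²/11952 = 2·589²/11952 = 58.0524.

58.052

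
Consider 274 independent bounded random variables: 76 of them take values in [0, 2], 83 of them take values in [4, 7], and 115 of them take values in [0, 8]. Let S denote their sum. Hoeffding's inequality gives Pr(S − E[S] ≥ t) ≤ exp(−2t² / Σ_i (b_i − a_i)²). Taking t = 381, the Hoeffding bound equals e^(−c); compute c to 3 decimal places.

34.517

Σ(b_i − a_i)² = 76·2² + 83·3² + 115·8² = 8411.
c = 2t² / 8411 = 2·381² / 8411 = 34.5169.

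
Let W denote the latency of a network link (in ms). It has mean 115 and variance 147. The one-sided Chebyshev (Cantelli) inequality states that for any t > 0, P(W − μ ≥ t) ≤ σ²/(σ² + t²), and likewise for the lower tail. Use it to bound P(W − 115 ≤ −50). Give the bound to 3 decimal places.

Here σ² = 147 and t = 50, so σ² + t² = 2647.
Cantelli's bound: 147/2647 = 0.0555.

0.056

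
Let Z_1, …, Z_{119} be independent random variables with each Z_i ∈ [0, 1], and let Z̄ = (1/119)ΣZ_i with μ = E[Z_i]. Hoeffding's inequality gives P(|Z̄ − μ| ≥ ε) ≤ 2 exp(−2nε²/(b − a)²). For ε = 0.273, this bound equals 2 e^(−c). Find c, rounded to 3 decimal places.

17.738

c = 2nε²/(b − a)² = 2·119·0.273² / 1² = 17.7379.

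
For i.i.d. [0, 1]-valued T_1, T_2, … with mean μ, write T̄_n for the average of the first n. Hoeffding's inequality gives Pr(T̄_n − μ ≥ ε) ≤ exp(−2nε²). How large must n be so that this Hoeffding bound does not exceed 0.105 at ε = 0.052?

Require exp(−2nε²) ≤ 0.105, i.e. 2nε² ≥ ln(1/0.105) = 2.253795.
So n ≥ 2.253795 / (2·0.052²) = 416.752.
The smallest integer n is 417.

417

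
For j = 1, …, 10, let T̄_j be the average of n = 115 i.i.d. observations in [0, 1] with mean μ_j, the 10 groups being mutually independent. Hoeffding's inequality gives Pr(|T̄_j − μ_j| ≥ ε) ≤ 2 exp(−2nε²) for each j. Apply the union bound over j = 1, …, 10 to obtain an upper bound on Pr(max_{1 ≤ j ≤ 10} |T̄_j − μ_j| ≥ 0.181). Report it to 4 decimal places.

0.0107

Per-experiment Hoeffding bound: 2·exp(−2·115·0.181²) = 2·exp(−7.53503) = 0.0010681.
Union bound over 10 events: 10·0.0010681 = 0.01068.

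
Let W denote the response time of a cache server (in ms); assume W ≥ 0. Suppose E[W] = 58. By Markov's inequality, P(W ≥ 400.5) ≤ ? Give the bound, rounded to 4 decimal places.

0.1448

Markov's inequality: for a non-negative random variable, P(W ≥ a) ≤ E[W]/a.
Here E[W] = 58 and a = 400.5, so the bound is 58/400.5 = 0.1448.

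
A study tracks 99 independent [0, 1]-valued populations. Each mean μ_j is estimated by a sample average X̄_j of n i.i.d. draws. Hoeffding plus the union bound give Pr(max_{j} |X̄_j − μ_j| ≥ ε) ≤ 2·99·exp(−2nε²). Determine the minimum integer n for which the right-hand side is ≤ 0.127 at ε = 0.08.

575

Need 2·99·exp(−2nε²) ≤ 0.127, i.e. exp(−2nε²) ≤ 0.127/198.
So 2nε² ≥ ln(198/0.127) = 7.351835.
Hence n ≥ 7.351835/(2·0.08²) = 574.362.
The smallest integer n is 575.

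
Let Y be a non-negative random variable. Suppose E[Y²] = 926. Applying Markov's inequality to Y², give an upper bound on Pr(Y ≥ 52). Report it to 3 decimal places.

Since Y ≥ 0, the event {Y ≥ 52} is the same as {Y² ≥ 2704}.
Markov's inequality applied to Y² gives Pr(Y² ≥ 2704) ≤ E[Y²]/2704 = 926/2704 = 0.3425.

0.342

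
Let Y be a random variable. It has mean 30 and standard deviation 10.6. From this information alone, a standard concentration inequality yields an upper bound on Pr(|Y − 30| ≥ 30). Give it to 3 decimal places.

Mean and variance are known, so Chebyshev's inequality applies.
Chebyshev: Pr(|Y − μ| ≥ t) ≤ Var(Y)/t².
Var(Y) = σ² = 10.6² = 112.36.
Bound = 112.36 / 900 = 0.1248.

0.125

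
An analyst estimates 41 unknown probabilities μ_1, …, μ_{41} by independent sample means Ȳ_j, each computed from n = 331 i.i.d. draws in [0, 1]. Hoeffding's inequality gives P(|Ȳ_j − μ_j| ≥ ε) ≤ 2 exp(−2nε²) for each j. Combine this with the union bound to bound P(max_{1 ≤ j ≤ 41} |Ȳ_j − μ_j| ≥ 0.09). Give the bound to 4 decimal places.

0.3846

Per-experiment Hoeffding bound: 2·exp(−2·331·0.09²) = 2·exp(−5.36220) = 0.0093812.
Union bound over 41 events: 41·0.0093812 = 0.38463.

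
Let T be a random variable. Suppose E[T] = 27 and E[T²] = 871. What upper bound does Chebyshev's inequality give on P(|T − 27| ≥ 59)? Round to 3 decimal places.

Var(T) = E[T²] − (E[T])² = 871 − 729 = 142.
Chebyshev's inequality: P(|T − μ| ≥ t) ≤ Var(T)/t² = 142/3481 = 0.0408.

0.041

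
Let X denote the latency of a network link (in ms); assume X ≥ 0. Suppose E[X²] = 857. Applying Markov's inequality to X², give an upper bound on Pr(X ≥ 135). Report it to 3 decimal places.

0.047

Since X ≥ 0, the event {X ≥ 135} is the same as {X² ≥ 18225}.
Markov's inequality applied to X² gives Pr(X² ≥ 18225) ≤ E[X²]/18225 = 857/18225 = 0.0470.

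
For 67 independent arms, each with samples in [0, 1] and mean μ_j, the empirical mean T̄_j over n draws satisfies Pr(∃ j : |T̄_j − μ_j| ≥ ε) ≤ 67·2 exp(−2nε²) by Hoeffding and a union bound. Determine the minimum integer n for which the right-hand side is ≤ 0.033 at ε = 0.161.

Need 2·67·exp(−2nε²) ≤ 0.033, i.e. exp(−2nε²) ≤ 0.033/134.
So 2nε² ≥ ln(134/0.033) = 8.309088.
Hence n ≥ 8.309088/(2·0.161²) = 160.277.
The smallest integer n is 161.

161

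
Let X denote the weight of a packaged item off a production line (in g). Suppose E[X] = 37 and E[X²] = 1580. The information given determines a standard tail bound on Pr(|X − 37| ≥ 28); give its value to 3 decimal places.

0.269

The first two moments determine the variance, so Chebyshev's inequality is the sharpest standard bound available.
Var(X) = E[X²] − (E[X])² = 1580 − 1369 = 211.
Chebyshev's inequality: Pr(|X − μ| ≥ t) ≤ Var(X)/t² = 211/784 = 0.2691.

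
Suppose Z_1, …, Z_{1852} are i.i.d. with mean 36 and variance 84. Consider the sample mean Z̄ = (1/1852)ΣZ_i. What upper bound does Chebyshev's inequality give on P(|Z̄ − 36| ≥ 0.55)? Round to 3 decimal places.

0.150

Var(Z̄) = Var(Z_i)/n = 84/1852 = 0.045356.
Chebyshev: P(|Z̄ − 36| ≥ 0.55) ≤ Var(Z̄)/(0.55)² = 84/(1852·0.55²) = 0.1499.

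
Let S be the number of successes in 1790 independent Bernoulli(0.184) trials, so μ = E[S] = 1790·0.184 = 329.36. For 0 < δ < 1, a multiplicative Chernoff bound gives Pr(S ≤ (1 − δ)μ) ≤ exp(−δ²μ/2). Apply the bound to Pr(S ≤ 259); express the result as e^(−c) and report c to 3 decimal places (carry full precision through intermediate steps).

7.515

Write 259 = (1 − δ)μ, so δ = 1 − 259/329.36 = 0.2136264…
Then the exponent is δ²μ/2 = (μ − 259)²/(2μ) = 7.515378.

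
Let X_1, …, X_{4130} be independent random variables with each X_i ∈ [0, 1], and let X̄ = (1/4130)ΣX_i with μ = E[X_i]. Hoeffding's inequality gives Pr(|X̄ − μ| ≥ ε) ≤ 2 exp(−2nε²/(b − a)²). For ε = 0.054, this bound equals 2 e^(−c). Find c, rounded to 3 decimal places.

c = 2nε²/(b − a)² = 2·4130·0.054² / 1² = 24.0862.

24.086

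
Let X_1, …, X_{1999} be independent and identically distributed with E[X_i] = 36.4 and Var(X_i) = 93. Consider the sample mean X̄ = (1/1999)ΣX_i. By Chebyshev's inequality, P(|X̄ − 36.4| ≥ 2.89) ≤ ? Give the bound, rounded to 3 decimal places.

Var(X̄) = Var(X_i)/n = 93/1999 = 0.046523.
Chebyshev: P(|X̄ − 36.4| ≥ 2.89) ≤ Var(X̄)/(2.89)² = 93/(1999·2.89²) = 0.0056.

0.006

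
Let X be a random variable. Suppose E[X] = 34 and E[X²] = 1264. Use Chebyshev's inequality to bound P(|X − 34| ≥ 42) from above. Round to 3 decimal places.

0.061

Var(X) = E[X²] − (E[X])² = 1264 − 1156 = 108.
Chebyshev's inequality: P(|X − μ| ≥ t) ≤ Var(X)/t² = 108/1764 = 0.0612.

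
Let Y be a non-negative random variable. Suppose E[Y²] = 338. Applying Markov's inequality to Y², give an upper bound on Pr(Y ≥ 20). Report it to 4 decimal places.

Since Y ≥ 0, the event {Y ≥ 20} is the same as {Y² ≥ 400}.
Markov's inequality applied to Y² gives Pr(Y² ≥ 400) ≤ E[Y²]/400 = 338/400 = 0.8450.

0.8450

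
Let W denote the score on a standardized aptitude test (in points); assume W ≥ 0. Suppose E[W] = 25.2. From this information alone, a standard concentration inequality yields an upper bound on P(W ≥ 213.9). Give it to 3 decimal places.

0.118

Only the mean of a non-negative variable is known, so Markov's inequality is the applicable tail bound.
Markov's inequality: for a non-negative random variable, P(W ≥ a) ≤ E[W]/a.
Here E[W] = 25.2 and a = 213.9, so the bound is 25.2/213.9 = 0.1178.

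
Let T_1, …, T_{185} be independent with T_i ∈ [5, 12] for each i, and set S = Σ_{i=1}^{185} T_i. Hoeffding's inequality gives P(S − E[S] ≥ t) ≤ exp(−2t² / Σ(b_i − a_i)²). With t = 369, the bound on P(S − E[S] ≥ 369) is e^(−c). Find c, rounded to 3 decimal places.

Σ(b_i − a_i)² = 185·(7)² = 9065.
c = 2t²/9065 = 2·369²/9065 = 30.0410.

30.041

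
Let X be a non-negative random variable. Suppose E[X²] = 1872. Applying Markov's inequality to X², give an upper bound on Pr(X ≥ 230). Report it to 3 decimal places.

Since X ≥ 0, the event {X ≥ 230} is the same as {X² ≥ 52900}.
Markov's inequality applied to X² gives Pr(X² ≥ 52900) ≤ E[X²]/52900 = 1872/52900 = 0.0354.

0.035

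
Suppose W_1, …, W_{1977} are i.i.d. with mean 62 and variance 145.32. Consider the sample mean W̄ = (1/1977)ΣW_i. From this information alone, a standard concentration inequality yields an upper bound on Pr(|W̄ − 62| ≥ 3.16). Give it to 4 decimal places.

With mean and variance of each term known, Chebyshev's inequality bounds the deviation of the sum (or sample mean).
Var(W̄) = Var(W_i)/n = 145.32/1977 = 0.073505.
Chebyshev: Pr(|W̄ − 62| ≥ 3.16) ≤ Var(W̄)/(3.16)² = 145.32/(1977·3.16²) = 0.0074.

0.0074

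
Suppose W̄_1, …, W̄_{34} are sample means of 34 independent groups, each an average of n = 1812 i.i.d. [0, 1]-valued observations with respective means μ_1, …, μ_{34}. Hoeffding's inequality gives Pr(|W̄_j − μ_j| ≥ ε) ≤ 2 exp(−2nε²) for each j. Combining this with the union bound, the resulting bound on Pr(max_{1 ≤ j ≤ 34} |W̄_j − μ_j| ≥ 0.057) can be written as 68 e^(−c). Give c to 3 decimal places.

11.774

Union bound over the 34 events: Pr(max_{1 ≤ j ≤ 34} |W̄_j − μ_j| ≥ 0.057) ≤ 34·2·exp(−2nε²) = 68 exp(−2·1812·0.057²).
So c = 2·1812·0.057² = 11.7744.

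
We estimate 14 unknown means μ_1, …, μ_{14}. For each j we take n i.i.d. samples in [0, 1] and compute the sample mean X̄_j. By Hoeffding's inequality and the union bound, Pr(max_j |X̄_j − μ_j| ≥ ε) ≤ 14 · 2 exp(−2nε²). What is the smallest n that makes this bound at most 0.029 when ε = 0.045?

Need 2·14·exp(−2nε²) ≤ 0.029, i.e. exp(−2nε²) ≤ 0.029/28.
So 2nε² ≥ ln(28/0.029) = 6.872664.
Hence n ≥ 6.872664/(2·0.045²) = 1696.954.
The smallest integer n is 1697.

1697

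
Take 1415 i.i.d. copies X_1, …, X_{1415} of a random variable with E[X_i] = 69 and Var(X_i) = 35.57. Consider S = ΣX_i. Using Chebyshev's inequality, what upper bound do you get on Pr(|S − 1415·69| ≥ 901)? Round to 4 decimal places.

0.0620

Var(S) = n·Var(X_i) = 1415·35.57 = 50331.55.
Chebyshev: Pr(|S − 1415·69| ≥ 901) ≤ Var(S)/901² = 50331.55/811801 = 0.0620.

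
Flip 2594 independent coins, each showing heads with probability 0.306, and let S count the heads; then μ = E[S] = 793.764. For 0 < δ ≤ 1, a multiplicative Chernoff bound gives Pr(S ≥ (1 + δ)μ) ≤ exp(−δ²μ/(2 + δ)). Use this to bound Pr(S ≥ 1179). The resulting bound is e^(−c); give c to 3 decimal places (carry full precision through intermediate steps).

Write 1179 = (1 + δ)μ, so δ = 1179/793.764 − 1 = 0.4853281…
Then the exponent is δ²μ/(2 + δ) = (1179 − μ)² / (μ·(2 + δ)) = 75.227841.

75.228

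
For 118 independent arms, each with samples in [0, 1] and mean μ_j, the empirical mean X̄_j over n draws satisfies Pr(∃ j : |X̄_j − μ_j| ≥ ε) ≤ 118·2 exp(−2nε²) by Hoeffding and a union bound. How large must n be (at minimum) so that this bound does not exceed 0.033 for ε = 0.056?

Need 2·118·exp(−2nε²) ≤ 0.033, i.e. exp(−2nε²) ≤ 0.033/236.
So 2nε² ≥ ln(236/0.033) = 8.875080.
Hence n ≥ 8.875080/(2·0.056²) = 1415.032.
The smallest integer n is 1416.

1416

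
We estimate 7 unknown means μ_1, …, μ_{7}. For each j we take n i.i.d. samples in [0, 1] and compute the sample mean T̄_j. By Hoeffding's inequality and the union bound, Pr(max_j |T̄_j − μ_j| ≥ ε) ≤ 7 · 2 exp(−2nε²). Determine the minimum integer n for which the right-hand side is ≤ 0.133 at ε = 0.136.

126

Need 2·7·exp(−2nε²) ≤ 0.133, i.e. exp(−2nε²) ≤ 0.133/14.
So 2nε² ≥ ln(14/0.133) = 4.656463.
Hence n ≥ 4.656463/(2·0.136²) = 125.878.
The smallest integer n is 126.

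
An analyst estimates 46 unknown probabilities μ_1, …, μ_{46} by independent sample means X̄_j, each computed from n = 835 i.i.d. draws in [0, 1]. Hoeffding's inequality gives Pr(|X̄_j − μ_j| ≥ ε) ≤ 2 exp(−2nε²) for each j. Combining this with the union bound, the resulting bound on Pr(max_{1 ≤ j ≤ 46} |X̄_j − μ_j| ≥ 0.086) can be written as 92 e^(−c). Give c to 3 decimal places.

Union bound over the 46 events: Pr(max_{1 ≤ j ≤ 46} |X̄_j − μ_j| ≥ 0.086) ≤ 46·2·exp(−2nε²) = 92 exp(−2·835·0.086²).
So c = 2·835·0.086² = 12.3513.

12.351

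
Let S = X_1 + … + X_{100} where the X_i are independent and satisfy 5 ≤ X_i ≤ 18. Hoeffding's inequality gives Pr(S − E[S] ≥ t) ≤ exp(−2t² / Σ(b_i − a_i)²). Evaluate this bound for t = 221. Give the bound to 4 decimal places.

0.0031

Σ(b_i − a_i)² = 100·(13)² = 16900.
Exponent = 2·221²/16900 = 5.7800.
Bound = exp(−5.7800) = 0.00309.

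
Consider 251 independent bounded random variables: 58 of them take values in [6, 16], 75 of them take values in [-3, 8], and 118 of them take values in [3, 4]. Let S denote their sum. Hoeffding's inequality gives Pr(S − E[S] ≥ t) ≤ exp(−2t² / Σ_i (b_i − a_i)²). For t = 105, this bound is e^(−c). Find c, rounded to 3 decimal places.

1.471

Σ(b_i − a_i)² = 58·10² + 75·11² + 118·1² = 14993.
c = 2t² / 14993 = 2·105² / 14993 = 1.4707.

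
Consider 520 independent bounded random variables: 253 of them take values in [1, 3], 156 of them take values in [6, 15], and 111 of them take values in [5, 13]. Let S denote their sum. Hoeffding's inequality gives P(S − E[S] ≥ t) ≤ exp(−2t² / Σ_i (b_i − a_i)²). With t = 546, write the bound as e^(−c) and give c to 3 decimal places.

Σ(b_i − a_i)² = 253·2² + 156·9² + 111·8² = 20752.
c = 2t² / 20752 = 2·546² / 20752 = 28.7313.

28.731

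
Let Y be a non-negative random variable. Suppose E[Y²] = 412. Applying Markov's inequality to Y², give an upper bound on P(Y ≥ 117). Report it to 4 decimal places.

0.0301

Since Y ≥ 0, the event {Y ≥ 117} is the same as {Y² ≥ 13689}.
Markov's inequality applied to Y² gives P(Y² ≥ 13689) ≤ E[Y²]/13689 = 412/13689 = 0.0301.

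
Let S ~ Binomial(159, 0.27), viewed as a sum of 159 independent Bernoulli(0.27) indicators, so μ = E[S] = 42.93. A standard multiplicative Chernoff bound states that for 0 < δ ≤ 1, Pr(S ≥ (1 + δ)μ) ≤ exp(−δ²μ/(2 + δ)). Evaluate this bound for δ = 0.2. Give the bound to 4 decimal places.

Exponent = δ²μ/(2 + δ) = 0.2²·42.93/2.2 = 0.7805.
Bound = exp(−0.7805) = 0.45816.

0.4582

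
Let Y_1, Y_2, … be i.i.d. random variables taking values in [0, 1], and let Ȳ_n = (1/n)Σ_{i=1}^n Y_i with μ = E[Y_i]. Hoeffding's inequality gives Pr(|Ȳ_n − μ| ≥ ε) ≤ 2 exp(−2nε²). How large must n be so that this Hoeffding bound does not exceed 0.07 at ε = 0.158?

68

Require 2·exp(−2nε²) ≤ 0.07, i.e. 2nε² ≥ ln(2/0.07) = 3.352407.
So n ≥ 3.352407 / (2·0.158²) = 67.145.
The smallest integer n is 68.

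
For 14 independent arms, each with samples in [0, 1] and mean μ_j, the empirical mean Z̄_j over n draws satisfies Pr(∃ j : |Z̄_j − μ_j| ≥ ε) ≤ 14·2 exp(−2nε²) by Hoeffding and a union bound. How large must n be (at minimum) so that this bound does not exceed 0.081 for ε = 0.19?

81

Need 2·14·exp(−2nε²) ≤ 0.081, i.e. exp(−2nε²) ≤ 0.081/28.
So 2nε² ≥ ln(28/0.081) = 5.845511.
Hence n ≥ 5.845511/(2·0.19²) = 80.963.
The smallest integer n is 81.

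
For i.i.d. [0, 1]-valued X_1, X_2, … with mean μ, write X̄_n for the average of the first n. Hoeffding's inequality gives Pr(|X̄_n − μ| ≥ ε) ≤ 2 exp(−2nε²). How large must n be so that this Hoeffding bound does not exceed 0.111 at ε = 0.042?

820

Require 2·exp(−2nε²) ≤ 0.111, i.e. 2nε² ≥ ln(2/0.111) = 2.891372.
So n ≥ 2.891372 / (2·0.042²) = 819.550.
The smallest integer n is 820.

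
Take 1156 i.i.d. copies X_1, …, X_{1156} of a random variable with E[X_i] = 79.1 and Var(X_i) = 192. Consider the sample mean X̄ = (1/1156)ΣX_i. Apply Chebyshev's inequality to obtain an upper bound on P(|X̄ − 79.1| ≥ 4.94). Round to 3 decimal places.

0.007

Var(X̄) = Var(X_i)/n = 192/1156 = 0.16609.
Chebyshev: P(|X̄ − 79.1| ≥ 4.94) ≤ Var(X̄)/(4.94)² = 192/(1156·4.94²) = 0.0068.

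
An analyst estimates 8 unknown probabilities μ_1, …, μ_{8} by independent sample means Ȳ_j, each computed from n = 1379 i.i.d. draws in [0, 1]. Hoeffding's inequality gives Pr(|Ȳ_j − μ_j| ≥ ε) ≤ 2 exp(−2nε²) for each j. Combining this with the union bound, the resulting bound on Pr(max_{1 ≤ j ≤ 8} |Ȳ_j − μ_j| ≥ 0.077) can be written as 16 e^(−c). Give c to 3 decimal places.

16.352

Union bound over the 8 events: Pr(max_{1 ≤ j ≤ 8} |Ȳ_j − μ_j| ≥ 0.077) ≤ 8·2·exp(−2nε²) = 16 exp(−2·1379·0.077²).
So c = 2·1379·0.077² = 16.3522.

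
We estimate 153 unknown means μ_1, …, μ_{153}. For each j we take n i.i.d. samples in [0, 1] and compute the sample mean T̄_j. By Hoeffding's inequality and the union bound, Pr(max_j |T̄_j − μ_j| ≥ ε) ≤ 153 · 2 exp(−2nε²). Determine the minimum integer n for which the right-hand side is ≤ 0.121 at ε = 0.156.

161

Need 2·153·exp(−2nε²) ≤ 0.121, i.e. exp(−2nε²) ≤ 0.121/306.
So 2nε² ≥ ln(306/0.121) = 7.835550.
Hence n ≥ 7.835550/(2·0.156²) = 160.987.
The smallest integer n is 161.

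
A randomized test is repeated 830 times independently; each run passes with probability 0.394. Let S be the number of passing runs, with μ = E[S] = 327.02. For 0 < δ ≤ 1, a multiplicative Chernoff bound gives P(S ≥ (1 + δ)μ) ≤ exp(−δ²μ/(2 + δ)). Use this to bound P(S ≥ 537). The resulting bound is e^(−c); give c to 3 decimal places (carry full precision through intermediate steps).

51.031

Write 537 = (1 + δ)μ, so δ = 537/327.02 − 1 = 0.6421014…
Then the exponent is δ²μ/(2 + δ) = (537 − μ)² / (μ·(2 + δ)) = 51.030764.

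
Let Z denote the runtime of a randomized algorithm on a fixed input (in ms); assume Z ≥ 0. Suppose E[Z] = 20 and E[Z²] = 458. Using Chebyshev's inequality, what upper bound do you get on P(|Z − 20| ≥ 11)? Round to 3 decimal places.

0.479

Var(Z) = E[Z²] − (E[Z])² = 458 − 400 = 58.
Chebyshev's inequality: P(|Z − μ| ≥ t) ≤ Var(Z)/t² = 58/121 = 0.4793.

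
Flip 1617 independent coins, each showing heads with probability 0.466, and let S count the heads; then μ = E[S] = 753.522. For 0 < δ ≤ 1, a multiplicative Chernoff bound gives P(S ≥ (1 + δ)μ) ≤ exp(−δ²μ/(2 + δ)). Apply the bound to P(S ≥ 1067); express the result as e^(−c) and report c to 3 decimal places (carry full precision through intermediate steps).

Write 1067 = (1 + δ)μ, so δ = 1067/753.522 − 1 = 0.4160171…
Then the exponent is δ²μ/(2 + δ) = (1067 − μ)² / (μ·(2 + δ)) = 53.978176.

53.978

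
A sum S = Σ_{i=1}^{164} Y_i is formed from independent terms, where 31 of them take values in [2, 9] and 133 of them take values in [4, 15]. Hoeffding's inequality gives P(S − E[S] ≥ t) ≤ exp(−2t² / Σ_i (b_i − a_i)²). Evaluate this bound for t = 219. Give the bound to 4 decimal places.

0.0043

Σ(b_i − a_i)² = 31·7² + 133·11² = 17612.
Exponent = 2·219² / 17612 = 5.44640.
Bound = exp(−5.44640) = 0.00431.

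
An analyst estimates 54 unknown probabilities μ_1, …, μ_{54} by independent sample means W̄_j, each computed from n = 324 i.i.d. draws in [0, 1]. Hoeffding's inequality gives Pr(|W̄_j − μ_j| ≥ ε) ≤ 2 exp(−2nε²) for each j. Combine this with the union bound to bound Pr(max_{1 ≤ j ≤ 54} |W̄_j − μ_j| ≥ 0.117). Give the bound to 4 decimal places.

Per-experiment Hoeffding bound: 2·exp(−2·324·0.117²) = 2·exp(−8.87047) = 0.00028095.
Union bound over 54 events: 54·0.00028095 = 0.01517.

0.0152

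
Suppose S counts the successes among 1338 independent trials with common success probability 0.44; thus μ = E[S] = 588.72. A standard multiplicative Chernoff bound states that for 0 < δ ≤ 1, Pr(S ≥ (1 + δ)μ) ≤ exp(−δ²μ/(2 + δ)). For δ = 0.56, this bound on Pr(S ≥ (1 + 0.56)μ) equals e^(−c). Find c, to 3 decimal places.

72.118

c = δ²μ/(2 + δ) = 0.56²·588.72/(2 + 0.56) = 72.1182.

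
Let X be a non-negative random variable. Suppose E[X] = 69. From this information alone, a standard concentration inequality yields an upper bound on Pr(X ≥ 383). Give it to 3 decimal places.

Only the mean of a non-negative variable is known, so Markov's inequality is the applicable tail bound.
Markov's inequality: for a non-negative random variable, Pr(X ≥ a) ≤ E[X]/a.
Here E[X] = 69 and a = 383, so the bound is 69/383 = 0.1802.

0.180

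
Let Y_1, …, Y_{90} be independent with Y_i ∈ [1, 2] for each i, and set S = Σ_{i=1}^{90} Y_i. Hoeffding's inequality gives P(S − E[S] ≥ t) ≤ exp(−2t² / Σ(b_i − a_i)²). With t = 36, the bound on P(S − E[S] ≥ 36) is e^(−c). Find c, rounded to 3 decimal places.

28.800

Σ(b_i − a_i)² = 90·(1)² = 90.
c = 2t²/90 = 2·36²/90 = 28.8000.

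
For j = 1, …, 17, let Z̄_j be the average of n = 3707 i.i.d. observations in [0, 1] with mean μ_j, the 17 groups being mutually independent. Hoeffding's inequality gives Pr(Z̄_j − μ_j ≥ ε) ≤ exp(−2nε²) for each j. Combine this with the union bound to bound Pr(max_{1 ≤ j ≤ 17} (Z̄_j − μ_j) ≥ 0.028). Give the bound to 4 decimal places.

Per-experiment Hoeffding bound: exp(−2·3707·0.028²) = exp(−5.81258) = 0.0029897.
Union bound over 17 events: 17·0.0029897 = 0.05083.

0.0508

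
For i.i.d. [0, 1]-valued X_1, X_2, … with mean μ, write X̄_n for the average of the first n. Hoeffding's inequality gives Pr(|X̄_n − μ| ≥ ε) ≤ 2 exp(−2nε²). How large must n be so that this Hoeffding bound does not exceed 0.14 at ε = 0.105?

121

Require 2·exp(−2nε²) ≤ 0.14, i.e. 2nε² ≥ ln(2/0.14) = 2.659260.
So n ≥ 2.659260 / (2·0.105²) = 120.601.
The smallest integer n is 121.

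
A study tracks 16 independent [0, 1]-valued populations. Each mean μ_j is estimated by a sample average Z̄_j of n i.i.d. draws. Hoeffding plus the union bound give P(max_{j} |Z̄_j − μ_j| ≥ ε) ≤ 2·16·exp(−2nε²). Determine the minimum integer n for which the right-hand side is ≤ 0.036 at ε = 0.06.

Need 2·16·exp(−2nε²) ≤ 0.036, i.e. exp(−2nε²) ≤ 0.036/32.
So 2nε² ≥ ln(32/0.036) = 6.789972.
Hence n ≥ 6.789972/(2·0.06²) = 943.052.
The smallest integer n is 944.

944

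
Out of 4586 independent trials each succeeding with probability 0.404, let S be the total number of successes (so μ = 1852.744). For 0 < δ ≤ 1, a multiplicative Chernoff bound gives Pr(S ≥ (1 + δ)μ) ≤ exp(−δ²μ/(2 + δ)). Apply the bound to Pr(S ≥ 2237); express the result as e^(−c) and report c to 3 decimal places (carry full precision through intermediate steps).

Write 2237 = (1 + δ)μ, so δ = 2237/1852.744 − 1 = 0.2073983…
Then the exponent is δ²μ/(2 + δ) = (2237 − μ)² / (μ·(2 + δ)) = 36.103158.

36.103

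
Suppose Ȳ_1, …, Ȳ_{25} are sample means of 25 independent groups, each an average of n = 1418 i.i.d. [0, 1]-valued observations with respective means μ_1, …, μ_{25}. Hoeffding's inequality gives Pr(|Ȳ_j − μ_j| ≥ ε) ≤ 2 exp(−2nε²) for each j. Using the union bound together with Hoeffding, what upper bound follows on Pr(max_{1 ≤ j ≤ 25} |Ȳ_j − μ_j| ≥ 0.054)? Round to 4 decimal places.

Per-experiment Hoeffding bound: 2·exp(−2·1418·0.054²) = 2·exp(−8.26978) = 0.00051229.
Union bound over 25 events: 25·0.00051229 = 0.01281.

0.0128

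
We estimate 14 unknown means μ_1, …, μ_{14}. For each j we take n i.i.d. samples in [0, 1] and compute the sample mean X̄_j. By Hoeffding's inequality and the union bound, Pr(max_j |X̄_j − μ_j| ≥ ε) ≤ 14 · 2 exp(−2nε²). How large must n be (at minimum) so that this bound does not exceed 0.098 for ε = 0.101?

Need 2·14·exp(−2nε²) ≤ 0.098, i.e. exp(−2nε²) ≤ 0.098/28.
So 2nε² ≥ ln(28/0.098) = 5.654992.
Hence n ≥ 5.654992/(2·0.101²) = 277.178.
The smallest integer n is 278.

278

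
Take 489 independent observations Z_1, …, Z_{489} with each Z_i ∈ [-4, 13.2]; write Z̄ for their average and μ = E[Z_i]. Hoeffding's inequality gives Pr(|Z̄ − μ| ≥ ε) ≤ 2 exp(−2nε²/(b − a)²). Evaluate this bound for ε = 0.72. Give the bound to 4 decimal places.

Exponent: 2nε²/(b − a)² = 2·489·0.72² / 17.2² = 1.71375.
Bound = 2·exp(−1.71375) = 0.36038.

0.3604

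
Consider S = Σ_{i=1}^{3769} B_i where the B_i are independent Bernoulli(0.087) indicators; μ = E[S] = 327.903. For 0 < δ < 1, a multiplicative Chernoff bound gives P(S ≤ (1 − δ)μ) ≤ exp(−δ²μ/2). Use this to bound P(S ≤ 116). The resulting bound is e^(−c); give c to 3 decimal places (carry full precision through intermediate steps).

Write 116 = (1 − δ)μ, so δ = 1 − 116/327.903 = 0.6462368…
Then the exponent is δ²μ/2 = (μ − 116)²/(2μ) = 68.469763.

68.470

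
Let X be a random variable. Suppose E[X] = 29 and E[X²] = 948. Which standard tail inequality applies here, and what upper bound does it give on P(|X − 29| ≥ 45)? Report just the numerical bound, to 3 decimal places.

The first two moments determine the variance, so Chebyshev's inequality is the sharpest standard bound available.
Var(X) = E[X²] − (E[X])² = 948 − 841 = 107.
Chebyshev's inequality: P(|X − μ| ≥ t) ≤ Var(X)/t² = 107/2025 = 0.0528.

0.053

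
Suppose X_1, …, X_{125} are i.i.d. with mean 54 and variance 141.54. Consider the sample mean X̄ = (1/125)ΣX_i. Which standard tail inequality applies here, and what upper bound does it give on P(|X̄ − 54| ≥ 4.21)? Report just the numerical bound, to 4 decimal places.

With mean and variance of each term known, Chebyshev's inequality bounds the deviation of the sum (or sample mean).
Var(X̄) = Var(X_i)/n = 141.54/125 = 1.1323.
Chebyshev: P(|X̄ − 54| ≥ 4.21) ≤ Var(X̄)/(4.21)² = 141.54/(125·4.21²) = 0.0639.

0.0639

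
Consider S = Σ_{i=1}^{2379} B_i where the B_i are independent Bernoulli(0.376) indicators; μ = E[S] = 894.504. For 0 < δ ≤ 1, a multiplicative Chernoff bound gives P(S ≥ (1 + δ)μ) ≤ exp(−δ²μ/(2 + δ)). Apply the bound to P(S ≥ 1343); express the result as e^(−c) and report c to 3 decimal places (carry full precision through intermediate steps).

Write 1343 = (1 + δ)μ, so δ = 1343/894.504 − 1 = 0.5013907…
Then the exponent is δ²μ/(2 + δ) = (1343 − μ)² / (μ·(2 + δ)) = 89.898683.

89.899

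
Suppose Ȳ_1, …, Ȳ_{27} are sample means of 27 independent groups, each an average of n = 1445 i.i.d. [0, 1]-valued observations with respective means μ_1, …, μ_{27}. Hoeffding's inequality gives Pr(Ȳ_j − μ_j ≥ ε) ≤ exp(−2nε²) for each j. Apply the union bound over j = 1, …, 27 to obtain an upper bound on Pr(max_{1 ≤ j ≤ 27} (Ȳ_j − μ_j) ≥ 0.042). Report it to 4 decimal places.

Per-experiment Hoeffding bound: exp(−2·1445·0.042²) = exp(−5.09796) = 0.0061092.
Union bound over 27 events: 27·0.0061092 = 0.16495.

0.1649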